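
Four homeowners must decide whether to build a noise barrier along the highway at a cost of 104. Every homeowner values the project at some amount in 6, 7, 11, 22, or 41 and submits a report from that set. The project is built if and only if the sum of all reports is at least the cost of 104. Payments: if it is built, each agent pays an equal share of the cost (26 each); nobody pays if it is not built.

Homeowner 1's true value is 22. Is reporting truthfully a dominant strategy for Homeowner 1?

Consider the case where Homeowner 2 reports 6, Homeowner 3 reports 41 and Homeowner 4 reports 41.
Truthful report 22: project built, pays 26, utility 22 - 26 = -4.
Report 6 instead: project not built, utility 0.
Since 0 > -4, reporting 6 is strictly better here, so truthful reporting is not dominant.

No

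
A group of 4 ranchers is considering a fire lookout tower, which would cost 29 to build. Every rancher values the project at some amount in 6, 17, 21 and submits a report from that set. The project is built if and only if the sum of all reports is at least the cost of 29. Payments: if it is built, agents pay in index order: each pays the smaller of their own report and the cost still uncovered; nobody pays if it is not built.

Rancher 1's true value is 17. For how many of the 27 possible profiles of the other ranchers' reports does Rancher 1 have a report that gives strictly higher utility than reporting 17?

26

Others report (6, 6, 17): truth gives 0; report 6 gives 11 > 0. Violating.
Others report (6, 6, 21): truth gives 0; report 6 gives 11 > 0. Violating.
Others report (6, 17, 6): truth gives 0; report 6 gives 11 > 0. Violating.
Others report (6, 17, 17): truth gives 0; report 6 gives 11 > 0. Violating.
Others report (6, 6, 6): truth gives 0; no alternative beats it.
(Checking all 27 profiles: 26 have a profitable deviation, 1 does not.)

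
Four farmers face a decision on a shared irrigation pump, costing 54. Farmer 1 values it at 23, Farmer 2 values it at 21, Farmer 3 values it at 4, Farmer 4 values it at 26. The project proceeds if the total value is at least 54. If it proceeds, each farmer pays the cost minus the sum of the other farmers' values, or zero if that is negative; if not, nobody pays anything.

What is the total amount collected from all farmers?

Total value 74 ≥ cost 54, so it is built.
Farmer 1: others sum to 51; max(0, 54 - 51) = 3.
Farmer 2: others sum to 53; max(0, 54 - 53) = 1.
Farmer 3: others sum to 70; max(0, 54 - 70) = 0.
Farmer 4: others sum to 48; max(0, 54 - 48) = 6.
Total collected = 3 + 1 + 0 + 6 = 10.

10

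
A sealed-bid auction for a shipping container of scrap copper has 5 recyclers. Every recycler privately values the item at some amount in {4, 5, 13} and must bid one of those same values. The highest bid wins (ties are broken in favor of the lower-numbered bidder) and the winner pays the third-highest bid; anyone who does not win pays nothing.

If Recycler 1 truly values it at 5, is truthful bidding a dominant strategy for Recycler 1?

No

Consider the case where Recycler 2 bids 4, Recycler 3 bids 4, Recycler 4 bids 4 and Recycler 5 bids 13.
Truthful bid 5: loses, pays 0, utility 0.
Bid 13 instead: wins, pays 4, utility 5 - 4 = 1.
Since 1 > 0, bidding 13 is strictly better here, so truthful bidding is not dominant.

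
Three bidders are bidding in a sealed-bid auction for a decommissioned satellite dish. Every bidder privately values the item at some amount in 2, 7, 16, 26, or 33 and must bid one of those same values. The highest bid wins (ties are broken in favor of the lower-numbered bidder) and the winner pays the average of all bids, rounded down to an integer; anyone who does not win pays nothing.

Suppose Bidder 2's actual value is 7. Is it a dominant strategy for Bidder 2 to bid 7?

Check each profile of the others' bids and compare truth against every alternative bid.
Others bid (2, 2): truth gives 4, best alternative gives 1.
Others bid (2, 7): truth gives 2, best alternative gives 0.
Others bid (2, 16): truth gives 0, best alternative gives 0.
Others bid (2, 26): truth gives 0, best alternative gives 0.
Others bid (2, 33): truth gives 0, best alternative gives 0.
Others bid (7, 2): truth gives 0, best alternative gives 0.
(Remaining 19 profiles checked similarly; truth is weakly best in each.)
In every case the truthful bid is at least as good as any alternative, so it is a dominant strategy.

Yes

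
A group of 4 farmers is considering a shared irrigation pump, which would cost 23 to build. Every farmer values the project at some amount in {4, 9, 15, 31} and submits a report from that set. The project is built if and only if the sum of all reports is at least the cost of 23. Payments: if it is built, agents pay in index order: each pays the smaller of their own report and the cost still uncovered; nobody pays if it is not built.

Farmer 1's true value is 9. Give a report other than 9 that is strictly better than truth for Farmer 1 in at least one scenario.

Suppose Farmer 2 reports 4, Farmer 3 reports 4 and Farmer 4 reports 15.
Report 9: project built, pays 9, utility 9 - 9 = 0.
Report 4: project built, pays 4, utility 9 - 4 = 5.
So reporting 4 beats truth here (5 > 0).

4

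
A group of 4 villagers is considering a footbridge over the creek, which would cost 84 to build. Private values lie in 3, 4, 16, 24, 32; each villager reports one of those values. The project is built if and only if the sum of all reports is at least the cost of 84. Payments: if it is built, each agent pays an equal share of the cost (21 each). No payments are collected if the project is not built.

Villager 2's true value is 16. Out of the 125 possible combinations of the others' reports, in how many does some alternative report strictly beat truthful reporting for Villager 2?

Others report (4, 32, 32): truth gives -5; report 3 gives 0 > -5. Violating.
Others report (16, 24, 32): truth gives -5; report 3 gives 0 > -5. Violating.
Others report (16, 32, 24): truth gives -5; report 3 gives 0 > -5. Violating.
Others report (16, 32, 32): truth gives -5; report 3 gives 0 > -5. Violating.
Others report (3, 3, 3): truth gives 0; no alternative beats it.
Others report (3, 3, 4): truth gives 0; no alternative beats it.
(Checking all 125 profiles: 16 have a profitable deviation, 109 do not.)

16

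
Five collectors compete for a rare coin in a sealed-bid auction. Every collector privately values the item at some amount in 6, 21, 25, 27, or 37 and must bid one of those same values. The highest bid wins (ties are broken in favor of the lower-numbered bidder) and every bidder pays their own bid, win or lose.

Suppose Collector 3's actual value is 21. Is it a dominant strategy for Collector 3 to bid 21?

No

Consider the case where Collector 1 bids 6, Collector 2 bids 6, Collector 4 bids 6 and Collector 5 bids 25.
Truthful bid 21: loses but pays 21, utility -21.
Bid 6 instead: loses but pays 6, utility -6.
Since -6 > -21, bidding 6 is strictly better here, so truthful bidding is not dominant.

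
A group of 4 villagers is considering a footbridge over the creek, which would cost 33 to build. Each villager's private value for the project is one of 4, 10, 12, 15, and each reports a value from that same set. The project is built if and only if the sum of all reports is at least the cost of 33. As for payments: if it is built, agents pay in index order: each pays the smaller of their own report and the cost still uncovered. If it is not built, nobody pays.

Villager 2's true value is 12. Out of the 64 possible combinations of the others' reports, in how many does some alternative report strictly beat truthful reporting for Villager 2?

57

Others report (4, 4, 15): truth gives 0; report 10 gives 2 > 0. Violating.
Others report (4, 10, 10): truth gives 0; report 10 gives 2 > 0. Violating.
Others report (4, 10, 12): truth gives 0; report 10 gives 2 > 0. Violating.
Others report (4, 10, 15): truth gives 0; report 4 gives 8 > 0. Violating.
Others report (4, 4, 4): truth gives 0; no alternative beats it.
Others report (4, 4, 10): truth gives 0; no alternative beats it.
(Checking all 64 profiles: 57 have a profitable deviation, 7 do not.)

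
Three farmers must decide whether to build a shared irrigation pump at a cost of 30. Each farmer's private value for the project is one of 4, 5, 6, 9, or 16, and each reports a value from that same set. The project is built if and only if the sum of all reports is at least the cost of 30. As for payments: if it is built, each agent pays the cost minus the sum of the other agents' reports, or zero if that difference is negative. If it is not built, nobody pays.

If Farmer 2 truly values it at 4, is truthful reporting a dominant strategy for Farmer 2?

Yes

Check each profile of the others' reports and compare truth against every alternative report.
Others report (9, 16): truth gives 0, best alternative gives -1.
Others report (16, 9): truth gives 0, best alternative gives -1.
Others report (16, 16): truth gives 4, best alternative gives 4.
Others report (4, 4): truth gives 0, best alternative gives 0.
Others report (4, 5): truth gives 0, best alternative gives 0.
Others report (4, 6): truth gives 0, best alternative gives 0.
(Remaining 19 profiles checked similarly; truth is weakly best in each.)
In every case the truthful report is at least as good as any alternative, so it is a dominant strategy.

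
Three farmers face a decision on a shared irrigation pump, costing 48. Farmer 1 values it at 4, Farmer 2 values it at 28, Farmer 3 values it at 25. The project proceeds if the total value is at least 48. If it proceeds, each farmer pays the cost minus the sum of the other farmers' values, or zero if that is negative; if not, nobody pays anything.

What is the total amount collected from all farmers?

35

Total value 57 ≥ cost 48, so it is built.
Farmer 1: others sum to 53; max(0, 48 - 53) = 0.
Farmer 2: others sum to 29; max(0, 48 - 29) = 19.
Farmer 3: others sum to 32; max(0, 48 - 32) = 16.
Total collected = 0 + 19 + 16 = 35.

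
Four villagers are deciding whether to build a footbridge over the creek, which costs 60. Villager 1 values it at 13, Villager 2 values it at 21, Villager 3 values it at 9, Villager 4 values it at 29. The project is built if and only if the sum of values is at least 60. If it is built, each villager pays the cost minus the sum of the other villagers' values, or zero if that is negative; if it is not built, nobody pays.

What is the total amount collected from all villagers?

Total value 72 ≥ cost 60, so it is built.
Villager 1: others sum to 59; max(0, 60 - 59) = 1.
Villager 2: others sum to 51; max(0, 60 - 51) = 9.
Villager 3: others sum to 63; max(0, 60 - 63) = 0.
Villager 4: others sum to 43; max(0, 60 - 43) = 17.
Total collected = 1 + 9 + 0 + 17 = 27.

27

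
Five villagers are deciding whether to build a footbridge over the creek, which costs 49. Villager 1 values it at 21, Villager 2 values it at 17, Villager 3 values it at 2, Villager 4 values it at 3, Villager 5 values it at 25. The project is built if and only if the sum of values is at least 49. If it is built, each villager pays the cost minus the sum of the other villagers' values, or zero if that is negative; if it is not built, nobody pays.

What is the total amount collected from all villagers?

Total value 68 ≥ cost 49, so it is built.
Villager 1: others sum to 47; max(0, 49 - 47) = 2.
Villager 2: others sum to 51; max(0, 49 - 51) = 0.
Villager 3: others sum to 66; max(0, 49 - 66) = 0.
Villager 4: others sum to 65; max(0, 49 - 65) = 0.
Villager 5: others sum to 43; max(0, 49 - 43) = 6.
Total collected = 2 + 0 + 0 + 0 + 6 = 8.

8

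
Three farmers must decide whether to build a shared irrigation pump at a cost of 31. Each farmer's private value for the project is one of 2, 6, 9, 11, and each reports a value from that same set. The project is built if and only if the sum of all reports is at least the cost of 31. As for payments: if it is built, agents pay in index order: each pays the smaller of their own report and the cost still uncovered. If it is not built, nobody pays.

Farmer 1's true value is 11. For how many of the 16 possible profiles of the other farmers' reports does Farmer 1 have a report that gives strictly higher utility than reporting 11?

Others report (11, 11): truth gives 0; report 9 gives 2 > 0. Violating.
Others report (2, 2): truth gives 0; no alternative beats it.
Others report (2, 6): truth gives 0; no alternative beats it.
(Checking all 16 profiles: 1 has a profitable deviation, 15 do not.)

1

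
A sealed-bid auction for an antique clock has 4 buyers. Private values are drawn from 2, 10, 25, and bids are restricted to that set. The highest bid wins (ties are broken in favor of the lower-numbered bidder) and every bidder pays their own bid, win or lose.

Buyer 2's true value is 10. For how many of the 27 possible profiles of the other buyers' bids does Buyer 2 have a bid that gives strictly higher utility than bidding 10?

23

Others bid (2, 2, 25): truth gives -10; bid 2 gives -2 > -10. Violating.
Others bid (2, 10, 25): truth gives -10; bid 2 gives -2 > -10. Violating.
Others bid (2, 25, 2): truth gives -10; bid 2 gives -2 > -10. Violating.
Others bid (2, 25, 10): truth gives -10; bid 2 gives -2 > -10. Violating.
Others bid (2, 2, 2): truth gives 0; no alternative beats it.
Others bid (2, 2, 10): truth gives 0; no alternative beats it.
(Checking all 27 profiles: 23 have a profitable deviation, 4 do not.)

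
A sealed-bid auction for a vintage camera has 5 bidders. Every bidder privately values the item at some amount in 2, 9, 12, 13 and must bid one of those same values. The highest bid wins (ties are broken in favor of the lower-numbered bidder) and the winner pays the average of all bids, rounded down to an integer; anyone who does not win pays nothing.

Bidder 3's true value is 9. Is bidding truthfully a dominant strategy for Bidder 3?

No

Consider the case where Bidder 1 bids 2, Bidder 2 bids 2, Bidder 4 bids 2 and Bidder 5 bids 12.
Truthful bid 9: loses, pays 0, utility 0.
Bid 12 instead: wins, pays 6, utility 9 - 6 = 3.
Since 3 > 0, bidding 12 is strictly better here, so truthful bidding is not dominant.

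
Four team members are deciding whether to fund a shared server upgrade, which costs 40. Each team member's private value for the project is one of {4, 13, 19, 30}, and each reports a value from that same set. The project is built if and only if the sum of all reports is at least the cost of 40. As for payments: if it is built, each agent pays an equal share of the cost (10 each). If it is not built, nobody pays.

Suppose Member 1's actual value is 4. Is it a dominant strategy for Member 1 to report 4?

Check each profile of the others' reports and compare truth against every alternative report.
Others report (4, 4, 19): truth gives 0, best alternative gives -6.
Others report (4, 13, 13): truth gives 0, best alternative gives -6.
Others report (4, 19, 4): truth gives 0, best alternative gives -6.
Others report (13, 4, 13): truth gives 0, best alternative gives -6.
Others report (13, 13, 4): truth gives 0, best alternative gives -6.
Others report (19, 4, 4): truth gives 0, best alternative gives -6.
(Remaining 58 profiles checked similarly; truth is weakly best in each.)
In every case the truthful report is at least as good as any alternative, so it is a dominant strategy.

Yes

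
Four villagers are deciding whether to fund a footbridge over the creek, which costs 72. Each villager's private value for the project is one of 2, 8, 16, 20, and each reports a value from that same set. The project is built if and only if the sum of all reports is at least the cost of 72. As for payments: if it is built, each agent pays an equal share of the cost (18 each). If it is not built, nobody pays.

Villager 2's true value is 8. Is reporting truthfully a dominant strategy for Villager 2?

Yes

Check each profile of the others' reports and compare truth against every alternative report.
Others report (2, 2, 2): truth gives 0, best alternative gives 0.
Others report (2, 2, 8): truth gives 0, best alternative gives 0.
Others report (2, 2, 16): truth gives 0, best alternative gives 0.
Others report (2, 2, 20): truth gives 0, best alternative gives 0.
Others report (2, 8, 2): truth gives 0, best alternative gives 0.
Others report (2, 8, 8): truth gives 0, best alternative gives 0.
(Remaining 58 profiles checked similarly; truth is weakly best in each.)
In every case the truthful report is at least as good as any alternative, so it is a dominant strategy.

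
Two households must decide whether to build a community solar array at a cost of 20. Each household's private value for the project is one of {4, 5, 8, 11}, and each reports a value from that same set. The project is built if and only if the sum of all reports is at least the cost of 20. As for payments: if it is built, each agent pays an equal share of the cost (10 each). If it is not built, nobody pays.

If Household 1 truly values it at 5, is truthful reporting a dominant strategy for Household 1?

Check each profile of the others' reports and compare truth against every alternative report.
Others report (4): truth gives 0, best alternative gives 0.
Others report (5): truth gives 0, best alternative gives 0.
Others report (8): truth gives 0, best alternative gives 0.
Others report (11): truth gives 0, best alternative gives 0.
In every case the truthful report is at least as good as any alternative, so it is a dominant strategy.

Yes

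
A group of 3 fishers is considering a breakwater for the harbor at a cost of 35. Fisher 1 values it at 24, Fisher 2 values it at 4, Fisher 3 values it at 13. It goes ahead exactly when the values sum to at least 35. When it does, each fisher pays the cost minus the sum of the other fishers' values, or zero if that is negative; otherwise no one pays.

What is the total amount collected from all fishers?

25

Total value 41 ≥ cost 35, so it is built.
Fisher 1: others sum to 17; max(0, 35 - 17) = 18.
Fisher 2: others sum to 37; max(0, 35 - 37) = 0.
Fisher 3: others sum to 28; max(0, 35 - 28) = 7.
Total collected = 18 + 0 + 7 = 25.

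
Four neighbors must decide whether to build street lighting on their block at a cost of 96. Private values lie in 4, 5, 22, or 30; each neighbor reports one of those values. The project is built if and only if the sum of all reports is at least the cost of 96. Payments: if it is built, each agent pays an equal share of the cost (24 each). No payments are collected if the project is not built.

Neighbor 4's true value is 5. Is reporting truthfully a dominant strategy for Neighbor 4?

Yes

Check each profile of the others' reports and compare truth against every alternative report.
Others report (4, 4, 4): truth gives 0, best alternative gives 0.
Others report (4, 4, 5): truth gives 0, best alternative gives 0.
Others report (4, 4, 22): truth gives 0, best alternative gives 0.
Others report (4, 4, 30): truth gives 0, best alternative gives 0.
Others report (4, 5, 4): truth gives 0, best alternative gives 0.
Others report (4, 5, 5): truth gives 0, best alternative gives 0.
(Remaining 58 profiles checked similarly; truth is weakly best in each.)
In every case the truthful report is at least as good as any alternative, so it is a dominant strategy.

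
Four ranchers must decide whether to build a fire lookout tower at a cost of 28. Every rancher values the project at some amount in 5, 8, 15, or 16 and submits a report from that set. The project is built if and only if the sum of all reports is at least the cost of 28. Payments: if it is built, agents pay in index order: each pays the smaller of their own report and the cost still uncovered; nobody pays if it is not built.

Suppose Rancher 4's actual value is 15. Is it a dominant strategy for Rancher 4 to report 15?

Yes

Check each profile of the others' reports and compare truth against every alternative report.
Others report (5, 8, 15): truth gives 15, best alternative gives 15.
Others report (5, 8, 16): truth gives 15, best alternative gives 15.
Others report (5, 15, 8): truth gives 15, best alternative gives 15.
Others report (5, 15, 15): truth gives 15, best alternative gives 15.
Others report (5, 15, 16): truth gives 15, best alternative gives 15.
Others report (5, 16, 8): truth gives 15, best alternative gives 15.
(Remaining 58 profiles checked similarly; truth is weakly best in each.)
In every case the truthful report is at least as good as any alternative, so it is a dominant strategy.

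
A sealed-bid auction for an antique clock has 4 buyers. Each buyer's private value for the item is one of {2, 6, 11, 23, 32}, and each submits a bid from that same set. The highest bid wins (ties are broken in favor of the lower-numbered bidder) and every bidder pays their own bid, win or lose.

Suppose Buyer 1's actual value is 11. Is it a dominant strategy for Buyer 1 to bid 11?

No

Consider the case where Buyer 2 bids 2, Buyer 3 bids 2 and Buyer 4 bids 2.
Truthful bid 11: wins, pays 11, utility 11 - 11 = 0.
Bid 2 instead: wins, pays 2, utility 11 - 2 = 9.
Since 9 > 0, bidding 2 is strictly better here, so truthful bidding is not dominant.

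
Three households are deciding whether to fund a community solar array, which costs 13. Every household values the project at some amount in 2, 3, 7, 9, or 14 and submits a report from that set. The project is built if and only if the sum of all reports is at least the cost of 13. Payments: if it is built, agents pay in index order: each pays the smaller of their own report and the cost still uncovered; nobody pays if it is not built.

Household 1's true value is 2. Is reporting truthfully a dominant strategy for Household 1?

Check each profile of the others' reports and compare truth against every alternative report.
Others report (2, 9): truth gives 0, best alternative gives -1.
Others report (2, 14): truth gives 0, best alternative gives -1.
Others report (3, 7): truth gives 0, best alternative gives -1.
Others report (3, 9): truth gives 0, best alternative gives -1.
Others report (3, 14): truth gives 0, best alternative gives -1.
Others report (7, 3): truth gives 0, best alternative gives -1.
(Remaining 19 profiles checked similarly; truth is weakly best in each.)
In every case the truthful report is at least as good as any alternative, so it is a dominant strategy.

Yes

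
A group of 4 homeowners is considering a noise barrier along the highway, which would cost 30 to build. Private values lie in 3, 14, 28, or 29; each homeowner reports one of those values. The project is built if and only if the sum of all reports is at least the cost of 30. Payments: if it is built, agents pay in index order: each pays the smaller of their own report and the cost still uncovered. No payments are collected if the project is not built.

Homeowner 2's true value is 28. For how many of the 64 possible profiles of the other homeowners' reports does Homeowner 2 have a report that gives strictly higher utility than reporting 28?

31

Others report (3, 3, 14): truth gives 1; report 14 gives 14 > 1. Violating.
Others report (3, 3, 28): truth gives 1; report 3 gives 25 > 1. Violating.
Others report (3, 3, 29): truth gives 1; report 3 gives 25 > 1. Violating.
Others report (3, 14, 3): truth gives 1; report 14 gives 14 > 1. Violating.
Others report (3, 3, 3): truth gives 1; no alternative beats it.
Others report (28, 3, 3): truth gives 26; no alternative beats it.
(Checking all 64 profiles: 31 have a profitable deviation, 33 do not.)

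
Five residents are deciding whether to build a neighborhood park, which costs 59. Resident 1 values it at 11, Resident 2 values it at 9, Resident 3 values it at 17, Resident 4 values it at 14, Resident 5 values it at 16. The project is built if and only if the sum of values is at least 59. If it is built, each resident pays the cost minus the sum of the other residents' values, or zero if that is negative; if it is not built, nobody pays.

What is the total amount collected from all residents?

Total value 67 ≥ cost 59, so it is built.
Resident 1: others sum to 56; max(0, 59 - 56) = 3.
Resident 2: others sum to 58; max(0, 59 - 58) = 1.
Resident 3: others sum to 50; max(0, 59 - 50) = 9.
Resident 4: others sum to 53; max(0, 59 - 53) = 6.
Resident 5: others sum to 51; max(0, 59 - 51) = 8.
Total collected = 3 + 1 + 9 + 6 + 8 = 27.

27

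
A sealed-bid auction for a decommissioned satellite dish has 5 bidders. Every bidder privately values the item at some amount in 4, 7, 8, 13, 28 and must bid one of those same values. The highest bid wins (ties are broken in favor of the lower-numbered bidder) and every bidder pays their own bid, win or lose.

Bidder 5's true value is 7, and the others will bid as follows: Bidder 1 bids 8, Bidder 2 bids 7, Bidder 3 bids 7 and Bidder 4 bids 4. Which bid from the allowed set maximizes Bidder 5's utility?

Bid 4: loses but pays 4, utility -4.
Bid 7: loses but pays 7, utility -7.
Bid 8: loses but pays 8, utility -8.
Bid 13: wins, pays 13, utility 7 - 13 = -6.
Bid 28: wins, pays 28, utility 7 - 28 = -21.
The best choice is 4 with utility -4.

4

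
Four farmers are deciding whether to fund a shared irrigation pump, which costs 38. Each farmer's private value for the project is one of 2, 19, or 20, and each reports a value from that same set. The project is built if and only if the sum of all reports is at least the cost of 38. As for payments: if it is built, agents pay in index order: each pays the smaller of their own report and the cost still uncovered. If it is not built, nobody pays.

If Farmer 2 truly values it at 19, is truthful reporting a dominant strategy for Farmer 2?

Consider the case where Farmer 1 reports 2, Farmer 3 reports 19 and Farmer 4 reports 19.
Truthful report 19: project built, pays 19, utility 19 - 19 = 0.
Report 2 instead: project built, pays 2, utility 19 - 2 = 17.
Since 17 > 0, reporting 2 is strictly better here, so truthful reporting is not dominant.

No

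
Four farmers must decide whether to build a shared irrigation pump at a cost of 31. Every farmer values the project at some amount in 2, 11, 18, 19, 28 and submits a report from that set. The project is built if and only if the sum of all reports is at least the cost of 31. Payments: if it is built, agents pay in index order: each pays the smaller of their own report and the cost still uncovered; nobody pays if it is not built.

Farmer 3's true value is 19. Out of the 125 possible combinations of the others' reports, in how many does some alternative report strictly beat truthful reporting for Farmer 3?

Others report (2, 2, 11): truth gives 0; report 18 gives 1 > 0. Violating.
Others report (2, 2, 18): truth gives 0; report 11 gives 8 > 0. Violating.
Others report (2, 2, 19): truth gives 0; report 11 gives 8 > 0. Violating.
Others report (2, 2, 28): truth gives 0; report 2 gives 17 > 0. Violating.
Others report (2, 2, 2): truth gives 0; no alternative beats it.
Others report (2, 11, 2): truth gives 1; no alternative beats it.
(Checking all 125 profiles: 32 have a profitable deviation, 93 do not.)

32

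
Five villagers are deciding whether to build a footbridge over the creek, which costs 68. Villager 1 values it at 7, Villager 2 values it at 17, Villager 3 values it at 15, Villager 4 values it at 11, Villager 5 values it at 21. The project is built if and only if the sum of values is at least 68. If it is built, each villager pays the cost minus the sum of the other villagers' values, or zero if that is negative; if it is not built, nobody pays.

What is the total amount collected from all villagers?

56

Total value 71 ≥ cost 68, so it is built.
Villager 1: others sum to 64; max(0, 68 - 64) = 4.
Villager 2: others sum to 54; max(0, 68 - 54) = 14.
Villager 3: others sum to 56; max(0, 68 - 56) = 12.
Villager 4: others sum to 60; max(0, 68 - 60) = 8.
Villager 5: others sum to 50; max(0, 68 - 50) = 18.
Total collected = 4 + 14 + 12 + 8 + 18 = 56.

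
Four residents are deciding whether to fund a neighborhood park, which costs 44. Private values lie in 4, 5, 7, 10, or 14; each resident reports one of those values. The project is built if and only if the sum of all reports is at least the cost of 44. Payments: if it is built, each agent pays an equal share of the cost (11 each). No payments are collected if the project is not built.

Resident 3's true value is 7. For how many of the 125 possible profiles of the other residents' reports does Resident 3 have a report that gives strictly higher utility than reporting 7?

3

Others report (10, 14, 14): truth gives -4; report 4 gives 0 > -4. Violating.
Others report (14, 10, 14): truth gives -4; report 4 gives 0 > -4. Violating.
Others report (14, 14, 10): truth gives -4; report 4 gives 0 > -4. Violating.
Others report (4, 4, 4): truth gives 0; no alternative beats it.
Others report (4, 4, 5): truth gives 0; no alternative beats it.
(Checking all 125 profiles: 3 have a profitable deviation, 122 do not.)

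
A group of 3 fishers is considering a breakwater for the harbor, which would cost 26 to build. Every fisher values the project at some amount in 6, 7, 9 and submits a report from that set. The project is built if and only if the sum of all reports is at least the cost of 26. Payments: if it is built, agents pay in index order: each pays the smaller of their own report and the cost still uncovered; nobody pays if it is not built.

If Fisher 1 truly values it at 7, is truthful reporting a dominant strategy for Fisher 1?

Check each profile of the others' reports and compare truth against every alternative report.
Others report (6, 6): truth gives 0, best alternative gives 0.
Others report (6, 7): truth gives 0, best alternative gives 0.
Others report (6, 9): truth gives 0, best alternative gives 0.
Others report (7, 6): truth gives 0, best alternative gives 0.
Others report (7, 7): truth gives 0, best alternative gives 0.
Others report (7, 9): truth gives 0, best alternative gives 0.
(Remaining 3 profiles checked similarly; truth is weakly best in each.)
In every case the truthful report is at least as good as any alternative, so it is a dominant strategy.

Yes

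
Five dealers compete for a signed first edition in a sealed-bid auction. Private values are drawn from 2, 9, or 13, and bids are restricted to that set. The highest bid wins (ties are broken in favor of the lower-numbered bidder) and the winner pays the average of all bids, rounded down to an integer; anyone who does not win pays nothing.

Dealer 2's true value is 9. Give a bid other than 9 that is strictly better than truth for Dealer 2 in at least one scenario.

13

Suppose Dealer 1 bids 2, Dealer 3 bids 2, Dealer 4 bids 2 and Dealer 5 bids 13.
Bid 9: loses, pays 0, utility 0.
Bid 13: wins, pays 6, utility 9 - 6 = 3.
So bidding 13 beats truth here (3 > 0).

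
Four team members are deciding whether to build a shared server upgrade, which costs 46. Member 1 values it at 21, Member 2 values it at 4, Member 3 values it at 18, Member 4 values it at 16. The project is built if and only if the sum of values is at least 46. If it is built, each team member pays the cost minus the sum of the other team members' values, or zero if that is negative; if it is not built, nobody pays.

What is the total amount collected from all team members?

Total value 59 ≥ cost 46, so it is built.
Member 1: others sum to 38; max(0, 46 - 38) = 8.
Member 2: others sum to 55; max(0, 46 - 55) = 0.
Member 3: others sum to 41; max(0, 46 - 41) = 5.
Member 4: others sum to 43; max(0, 46 - 43) = 3.
Total collected = 8 + 0 + 5 + 3 = 16.

16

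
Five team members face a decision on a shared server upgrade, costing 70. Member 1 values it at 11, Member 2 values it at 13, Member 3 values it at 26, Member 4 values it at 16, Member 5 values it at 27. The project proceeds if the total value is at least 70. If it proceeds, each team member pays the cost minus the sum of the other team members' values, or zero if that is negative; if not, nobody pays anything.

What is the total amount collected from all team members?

7

Total value 93 ≥ cost 70, so it is built.
Member 1: others sum to 82; max(0, 70 - 82) = 0.
Member 2: others sum to 80; max(0, 70 - 80) = 0.
Member 3: others sum to 67; max(0, 70 - 67) = 3.
Member 4: others sum to 77; max(0, 70 - 77) = 0.
Member 5: others sum to 66; max(0, 70 - 66) = 4.
Total collected = 0 + 0 + 3 + 0 + 4 = 7.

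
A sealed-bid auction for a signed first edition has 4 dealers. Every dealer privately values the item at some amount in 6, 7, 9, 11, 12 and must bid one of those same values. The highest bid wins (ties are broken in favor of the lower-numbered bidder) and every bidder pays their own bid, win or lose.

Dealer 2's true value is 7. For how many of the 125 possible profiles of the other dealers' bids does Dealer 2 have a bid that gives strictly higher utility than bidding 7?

Others bid (6, 6, 9): truth gives -7; bid 9 gives -2 > -7. Violating.
Others bid (6, 6, 11): truth gives -7; bid 11 gives -4 > -7. Violating.
Others bid (6, 6, 12): truth gives -7; bid 12 gives -5 > -7. Violating.
Others bid (6, 7, 9): truth gives -7; bid 9 gives -2 > -7. Violating.
Others bid (6, 6, 6): truth gives 0; no alternative beats it.
Others bid (6, 6, 7): truth gives 0; no alternative beats it.
(Checking all 125 profiles: 121 have a profitable deviation, 4 do not.)

121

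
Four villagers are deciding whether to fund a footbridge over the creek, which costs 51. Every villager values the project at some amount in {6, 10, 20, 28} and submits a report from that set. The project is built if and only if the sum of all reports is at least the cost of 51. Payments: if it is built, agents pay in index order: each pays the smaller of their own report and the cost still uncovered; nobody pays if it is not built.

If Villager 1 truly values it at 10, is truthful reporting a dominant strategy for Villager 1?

No

Consider the case where Villager 2 reports 6, Villager 3 reports 20 and Villager 4 reports 20.
Truthful report 10: project built, pays 10, utility 10 - 10 = 0.
Report 6 instead: project built, pays 6, utility 10 - 6 = 4.
Since 4 > 0, reporting 6 is strictly better here, so truthful reporting is not dominant.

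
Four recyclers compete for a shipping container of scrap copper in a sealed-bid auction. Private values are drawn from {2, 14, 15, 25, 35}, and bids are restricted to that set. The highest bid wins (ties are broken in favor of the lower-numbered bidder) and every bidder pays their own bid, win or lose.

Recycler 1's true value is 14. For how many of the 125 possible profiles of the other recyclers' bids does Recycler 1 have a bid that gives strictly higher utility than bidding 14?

118

Others bid (2, 2, 2): truth gives 0; bid 2 gives 12 > 0. Violating.
Others bid (2, 2, 15): truth gives -14; bid 15 gives -1 > -14. Violating.
Others bid (2, 2, 25): truth gives -14; bid 2 gives -2 > -14. Violating.
Others bid (2, 2, 35): truth gives -14; bid 2 gives -2 > -14. Violating.
Others bid (2, 2, 14): truth gives 0; no alternative beats it.
Others bid (2, 14, 2): truth gives 0; no alternative beats it.
(Checking all 125 profiles: 118 have a profitable deviation, 7 do not.)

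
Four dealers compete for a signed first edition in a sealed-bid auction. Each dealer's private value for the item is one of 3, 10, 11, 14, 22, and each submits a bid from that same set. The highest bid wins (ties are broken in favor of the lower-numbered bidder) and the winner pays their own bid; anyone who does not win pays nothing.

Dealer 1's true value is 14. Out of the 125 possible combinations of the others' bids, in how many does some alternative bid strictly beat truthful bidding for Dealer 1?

Others bid (3, 3, 3): truth gives 0; bid 3 gives 11 > 0. Violating.
Others bid (3, 3, 10): truth gives 0; bid 10 gives 4 > 0. Violating.
Others bid (3, 3, 11): truth gives 0; bid 11 gives 3 > 0. Violating.
Others bid (3, 10, 3): truth gives 0; bid 10 gives 4 > 0. Violating.
Others bid (3, 3, 14): truth gives 0; no alternative beats it.
Others bid (3, 3, 22): truth gives 0; no alternative beats it.
(Checking all 125 profiles: 27 have a profitable deviation, 98 do not.)

27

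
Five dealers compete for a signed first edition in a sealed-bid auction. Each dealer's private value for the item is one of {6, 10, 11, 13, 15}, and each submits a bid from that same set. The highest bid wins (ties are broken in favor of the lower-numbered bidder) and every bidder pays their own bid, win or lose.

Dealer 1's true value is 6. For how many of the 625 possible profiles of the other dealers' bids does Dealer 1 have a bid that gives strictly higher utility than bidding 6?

80

Others bid (6, 6, 6, 10): truth gives -6; bid 10 gives -4 > -6. Violating.
Others bid (6, 6, 6, 11): truth gives -6; bid 11 gives -5 > -6. Violating.
Others bid (6, 6, 10, 6): truth gives -6; bid 10 gives -4 > -6. Violating.
Others bid (6, 6, 10, 10): truth gives -6; bid 10 gives -4 > -6. Violating.
Others bid (6, 6, 6, 6): truth gives 0; no alternative beats it.
Others bid (6, 6, 6, 13): truth gives -6; no alternative beats it.
(Checking all 625 profiles: 80 have a profitable deviation, 545 do not.)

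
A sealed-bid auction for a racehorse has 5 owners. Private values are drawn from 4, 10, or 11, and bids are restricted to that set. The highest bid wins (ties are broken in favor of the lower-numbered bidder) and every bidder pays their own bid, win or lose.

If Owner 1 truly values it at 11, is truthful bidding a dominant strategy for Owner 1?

Consider the case where Owner 2 bids 4, Owner 3 bids 4, Owner 4 bids 4 and Owner 5 bids 4.
Truthful bid 11: wins, pays 11, utility 11 - 11 = 0.
Bid 4 instead: wins, pays 4, utility 11 - 4 = 7.
Since 7 > 0, bidding 4 is strictly better here, so truthful bidding is not dominant.

No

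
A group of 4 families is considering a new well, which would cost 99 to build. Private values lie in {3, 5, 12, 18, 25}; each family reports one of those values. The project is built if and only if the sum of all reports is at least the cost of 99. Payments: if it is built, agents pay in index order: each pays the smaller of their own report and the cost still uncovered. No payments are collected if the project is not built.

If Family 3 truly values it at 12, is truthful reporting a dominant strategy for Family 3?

Yes

Check each profile of the others' reports and compare truth against every alternative report.
Others report (3, 3, 3): truth gives 0, best alternative gives 0.
Others report (3, 3, 5): truth gives 0, best alternative gives 0.
Others report (3, 3, 12): truth gives 0, best alternative gives 0.
Others report (3, 3, 18): truth gives 0, best alternative gives 0.
Others report (3, 3, 25): truth gives 0, best alternative gives 0.
Others report (3, 5, 3): truth gives 0, best alternative gives 0.
(Remaining 119 profiles checked similarly; truth is weakly best in each.)
In every case the truthful report is at least as good as any alternative, so it is a dominant strategy.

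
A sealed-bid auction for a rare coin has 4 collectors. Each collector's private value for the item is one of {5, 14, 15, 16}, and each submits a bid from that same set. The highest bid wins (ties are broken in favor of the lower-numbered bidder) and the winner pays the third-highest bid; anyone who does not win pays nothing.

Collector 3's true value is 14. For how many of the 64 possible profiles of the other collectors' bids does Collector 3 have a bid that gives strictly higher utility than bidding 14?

6

Others bid (5, 5, 15): truth gives 0; bid 15 gives 9 > 0. Violating.
Others bid (5, 5, 16): truth gives 0; bid 16 gives 9 > 0. Violating.
Others bid (5, 14, 5): truth gives 0; bid 15 gives 9 > 0. Violating.
Others bid (5, 15, 5): truth gives 0; bid 16 gives 9 > 0. Violating.
Others bid (5, 5, 5): truth gives 9; no alternative beats it.
Others bid (5, 5, 14): truth gives 9; no alternative beats it.
(Checking all 64 profiles: 6 have a profitable deviation, 58 do not.)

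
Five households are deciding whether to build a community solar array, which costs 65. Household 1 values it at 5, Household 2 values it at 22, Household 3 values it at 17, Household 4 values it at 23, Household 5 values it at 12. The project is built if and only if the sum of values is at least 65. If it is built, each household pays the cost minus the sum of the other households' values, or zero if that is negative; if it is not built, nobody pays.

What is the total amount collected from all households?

20

Total value 79 ≥ cost 65, so it is built.
Household 1: others sum to 74; max(0, 65 - 74) = 0.
Household 2: others sum to 57; max(0, 65 - 57) = 8.
Household 3: others sum to 62; max(0, 65 - 62) = 3.
Household 4: others sum to 56; max(0, 65 - 56) = 9.
Household 5: others sum to 67; max(0, 65 - 67) = 0.
Total collected = 0 + 8 + 3 + 9 + 0 = 20.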